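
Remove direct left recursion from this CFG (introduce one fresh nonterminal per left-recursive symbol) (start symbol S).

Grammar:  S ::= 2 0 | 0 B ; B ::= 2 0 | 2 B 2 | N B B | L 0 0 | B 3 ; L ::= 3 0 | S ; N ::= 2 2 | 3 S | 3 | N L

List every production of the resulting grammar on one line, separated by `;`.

S ::= 2 0 | 0 B; B ::= 2 0 B' | 2 B 2 B' | N B B B' | L 0 0 B'; L ::= 3 0 | S; N ::= 2 2 N' | 3 S N' | 3 N'; B' ::= 3 B' | ε; N' ::= L N' | ε

B, N are directly left-recursive.
For B: α = {3}, β = {2 0, 2 B 2, N B B, L 0 0}. Rewrite as B → β B' and B' → α B' | ε.
For N: α = {L}, β = {2 2, 3 S, 3}. Rewrite as N → β N' and N' → α N' | ε.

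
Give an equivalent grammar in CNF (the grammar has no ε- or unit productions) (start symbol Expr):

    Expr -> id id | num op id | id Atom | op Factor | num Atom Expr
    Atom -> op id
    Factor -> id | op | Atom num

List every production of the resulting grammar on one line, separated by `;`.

Expr -> X1 X1 | X2 Y1 | X1 Atom | X3 Factor | X2 Y2; Atom -> X3 X1; Factor -> id | op | Atom X2; X1 -> id; X2 -> num; X3 -> op; Y1 -> X3 X1; Y2 -> Atom Expr

Introduce a nonterminal for each terminal appearing in a rule of length ≥ 2: X1 → id, X2 → num, X3 → op.
Binarize each right-hand side of length ≥ 3 by chaining fresh nonterminals (Y1, Y2, …): affected rules were Expr → X2 X3 X1; Expr → X2 Atom Expr.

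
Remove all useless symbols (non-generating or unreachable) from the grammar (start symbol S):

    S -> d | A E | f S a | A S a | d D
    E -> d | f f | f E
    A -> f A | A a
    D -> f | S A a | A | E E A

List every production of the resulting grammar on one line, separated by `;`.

S -> d | f S a | d D; D -> f

Generating nonterminals: {D, E, S}.
Reachable from S after that: {D, S}.
Removed useless symbols: {A, E} and every production mentioning them.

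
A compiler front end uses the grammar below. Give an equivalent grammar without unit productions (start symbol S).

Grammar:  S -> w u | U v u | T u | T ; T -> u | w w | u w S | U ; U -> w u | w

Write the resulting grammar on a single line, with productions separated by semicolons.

Unit pairs: S ⇒* {T, U}; T ⇒* {U}.
For each unit pair (A, B), copy every non-unit production of B to A, then drop all unit productions.

S -> w u | w | U v u | T u | u | w w | u w S; T -> w u | w | u | w w | u w S; U -> w u | w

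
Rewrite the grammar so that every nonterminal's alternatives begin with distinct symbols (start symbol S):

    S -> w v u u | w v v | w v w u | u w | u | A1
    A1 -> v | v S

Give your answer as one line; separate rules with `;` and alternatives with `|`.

S -> A1 | w v S' | u S''; A1 -> v A1'; S' -> u u | v | w u; S'' -> w | ε; A1' -> ε | S

S has alternatives sharing prefix 'w v': factor to S → w v S' with S' → u u | v | w u.
S has alternatives sharing prefix 'u': factor to S → u S'' with S'' → w | ε.
A1 has alternatives sharing prefix 'v': factor to A1 → v A1' with A1' → ε | S.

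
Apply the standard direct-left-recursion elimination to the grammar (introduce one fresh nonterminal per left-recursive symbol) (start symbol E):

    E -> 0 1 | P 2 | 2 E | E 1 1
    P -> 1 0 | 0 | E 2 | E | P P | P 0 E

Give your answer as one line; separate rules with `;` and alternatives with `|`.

E -> 0 1 E' | P 2 E' | 2 E E'; P -> 1 0 P' | 0 P' | E 2 P' | E P'; E' -> 1 1 E' | ε; P' -> P P' | 0 E P' | ε

Directly left-recursive nonterminals: E, P.
For E: α = {1 1}, β = {0 1, P 2, 2 E}. Rewrite as E → β E' and E' → α E' | ε.
For P: α = {P, 0 E}, β = {1 0, 0, E 2, E}. Rewrite as P → β P' and P' → α P' | ε.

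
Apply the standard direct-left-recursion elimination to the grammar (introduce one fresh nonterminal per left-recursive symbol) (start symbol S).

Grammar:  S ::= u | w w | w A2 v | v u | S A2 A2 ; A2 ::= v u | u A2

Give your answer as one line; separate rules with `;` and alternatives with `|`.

Left recursion appears on S.
For S: α = {A2 A2}, β = {u, w w, w A2 v, v u}. Rewrite as S → β S' and S' → α S' | ε.

S ::= u S' | w w S' | w A2 v S' | v u S'; A2 ::= v u | u A2; S' ::= A2 A2 S' | ε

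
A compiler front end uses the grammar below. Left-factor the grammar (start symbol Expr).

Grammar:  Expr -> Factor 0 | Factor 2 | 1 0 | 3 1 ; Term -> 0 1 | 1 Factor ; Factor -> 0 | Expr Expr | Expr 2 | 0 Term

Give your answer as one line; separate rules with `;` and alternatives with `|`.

Expr -> 1 0 | 3 1 | Factor Expr1; Term -> 0 1 | 1 Factor; Factor -> 0 Factor1 | Expr Factor2; Expr1 -> 0 | 2; Factor1 -> ε | Term; Factor2 -> Expr | 2

Expr has alternatives sharing prefix 'Factor': factor to Expr → Factor Expr1 with Expr1 → 0 | 2.
Factor has alternatives sharing prefix '0': factor to Factor → 0 Factor1 with Factor1 → ε | Term.
Factor has alternatives sharing prefix 'Expr': factor to Factor → Expr Factor2 with Factor2 → Expr | 2.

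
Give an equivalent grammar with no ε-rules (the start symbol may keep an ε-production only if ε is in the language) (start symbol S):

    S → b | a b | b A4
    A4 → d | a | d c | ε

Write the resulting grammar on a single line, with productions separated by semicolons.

Nullable nonterminals: {A4}.
ε ∉ L(G), so no ε-production is kept.

S → b | a b | b A4; A4 → d | a | d c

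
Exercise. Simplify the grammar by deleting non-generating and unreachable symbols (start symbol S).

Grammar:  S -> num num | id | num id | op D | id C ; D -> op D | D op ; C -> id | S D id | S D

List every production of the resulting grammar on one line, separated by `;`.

S -> num num | id | num id | id C; C -> id

Generating nonterminals: {C, S}.
Reachable from S after that: {C, S}.
Removed useless symbols: {D} and every production mentioning them.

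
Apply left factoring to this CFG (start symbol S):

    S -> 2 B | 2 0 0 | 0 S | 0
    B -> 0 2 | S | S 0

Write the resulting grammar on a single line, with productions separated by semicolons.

S -> 2 S' | 0 S''; B -> 0 2 | S B'; S' -> B | 0 0; S'' -> S | ε; B' -> ε | 0

S has alternatives sharing prefix '2': factor to S → 2 S' with S' → B | 0 0.
S has alternatives sharing prefix '0': factor to S → 0 S'' with S'' → S | ε.
B has alternatives sharing prefix 'S': factor to B → S B' with B' → ε | 0.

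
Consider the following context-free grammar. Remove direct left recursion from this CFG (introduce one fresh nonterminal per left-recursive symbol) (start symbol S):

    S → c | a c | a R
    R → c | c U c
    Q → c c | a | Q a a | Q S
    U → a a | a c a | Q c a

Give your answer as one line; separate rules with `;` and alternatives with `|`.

S → c | a c | a R; R → c | c U c; Q → c c Q' | a Q'; U → a a | a c a | Q c a; Q' → a a Q' | S Q' | ε

Q is directly left-recursive.
For Q: α = {a a, S}, β = {c c, a}. Rewrite as Q → β Q' and Q' → α Q' | ε.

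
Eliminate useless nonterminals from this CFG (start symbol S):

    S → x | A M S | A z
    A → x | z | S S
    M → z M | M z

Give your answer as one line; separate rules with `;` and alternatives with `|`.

S → x | A z; A → x | z | S S

Generating nonterminals: {A, S}.
Reachable from S after that: {A, S}.
Removed useless symbols: {M} and every production mentioning them.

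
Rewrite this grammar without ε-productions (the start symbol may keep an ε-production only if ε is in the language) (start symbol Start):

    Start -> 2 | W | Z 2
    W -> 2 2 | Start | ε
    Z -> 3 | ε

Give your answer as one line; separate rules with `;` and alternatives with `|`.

Start -> 2 | W | Z 2 | ε; W -> 2 2 | Start; Z -> 3

Nullable nonterminals: {Start, W, Z}.
ε ∈ L(G) since Start is nullable, so keep Start → ε.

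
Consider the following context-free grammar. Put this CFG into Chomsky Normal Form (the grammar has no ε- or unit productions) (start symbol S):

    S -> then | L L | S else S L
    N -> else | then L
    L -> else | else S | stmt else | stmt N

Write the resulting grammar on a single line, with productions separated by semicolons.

Introduce a nonterminal for each terminal appearing in a rule of length ≥ 2: X1 → else, X2 → then, X3 → stmt.
Binarize each right-hand side of length ≥ 3 by chaining fresh nonterminals (Y1, Y2, …): affected rules were S → S X1 S L.

S -> then | L L | S Y1; N -> else | X2 L; L -> else | X1 S | X3 X1 | X3 N; X1 -> else; X2 -> then; X3 -> stmt; Y1 -> X1 Y2; Y2 -> S L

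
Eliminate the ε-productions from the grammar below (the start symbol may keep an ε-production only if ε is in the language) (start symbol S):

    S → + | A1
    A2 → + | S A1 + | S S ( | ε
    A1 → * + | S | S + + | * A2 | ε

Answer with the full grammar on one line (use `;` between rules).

Nullable set = {A1, A2, S}.
ε ∈ L(G) since S is nullable, so keep S → ε.
For each production, add variants omitting each subset of nullable occurrences: A2 → S A1 + gives S A1 + | S + | A1 +. A2 → S S ( gives S S ( | S ( | (. A1 → S + + gives S + + | + +. A1 → * A2 gives * A2 | *.

S → + | A1 | ε; A2 → + | S A1 + | S + | A1 + | S S ( | S ( | (; A1 → * + | S | S + + | + + | * A2 | *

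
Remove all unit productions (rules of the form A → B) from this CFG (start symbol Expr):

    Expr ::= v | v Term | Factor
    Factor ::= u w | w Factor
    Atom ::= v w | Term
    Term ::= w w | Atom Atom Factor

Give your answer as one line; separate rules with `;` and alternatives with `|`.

Unit pairs: Atom ⇒* {Term}; Expr ⇒* {Factor}.
For each unit pair (A, B), copy every non-unit production of B to A, then drop all unit productions.

Expr ::= u w | w Factor | v | v Term; Factor ::= u w | w Factor; Atom ::= w w | Atom Atom Factor | v w; Term ::= w w | Atom Atom Factor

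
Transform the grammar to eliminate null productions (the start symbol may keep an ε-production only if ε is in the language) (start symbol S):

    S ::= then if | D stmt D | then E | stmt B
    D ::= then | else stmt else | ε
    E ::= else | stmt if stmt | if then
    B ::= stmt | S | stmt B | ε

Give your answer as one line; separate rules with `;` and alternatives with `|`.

The nullable symbols are {B, D}.
ε ∉ L(G), so no ε-production is kept.
Add the nullable-subset variants: S → D stmt D gives D stmt D | D stmt | stmt D | stmt.

S ::= then if | D stmt D | D stmt | stmt D | stmt | then E | stmt B; D ::= then | else stmt else; E ::= else | stmt if stmt | if then; B ::= stmt | S | stmt B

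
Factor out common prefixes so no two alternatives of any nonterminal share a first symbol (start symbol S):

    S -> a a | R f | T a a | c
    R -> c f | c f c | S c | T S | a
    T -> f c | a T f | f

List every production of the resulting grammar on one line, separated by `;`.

R has alternatives sharing prefix 'c f': factor to R → c f R' with R' → ε | c.
T has alternatives sharing prefix 'f': factor to T → f T' with T' → c | ε.

S -> a a | R f | T a a | c; R -> S c | T S | a | c f R'; T -> a T f | f T'; R' -> ε | c; T' -> c | ε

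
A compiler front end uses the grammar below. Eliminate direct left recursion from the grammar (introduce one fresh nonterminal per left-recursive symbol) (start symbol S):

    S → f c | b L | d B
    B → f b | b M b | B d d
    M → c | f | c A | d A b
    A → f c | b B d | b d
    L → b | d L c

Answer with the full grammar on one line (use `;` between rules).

S → f c | b L | d B; B → f b B' | b M b B'; M → c | f | c A | d A b; A → f c | b B d | b d; L → b | d L c; B' → d d B' | ε

Directly left-recursive nonterminal: B.
For B: α = {d d}, β = {f b, b M b}. Rewrite as B → β B' and B' → α B' | ε.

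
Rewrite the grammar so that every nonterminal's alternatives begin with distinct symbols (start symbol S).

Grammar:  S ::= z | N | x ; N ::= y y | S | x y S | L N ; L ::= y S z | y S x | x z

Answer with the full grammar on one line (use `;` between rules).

S ::= z | N | x; N ::= y y | S | x y S | L N; L ::= x z | y S L'; L' ::= z | x

L has alternatives sharing prefix 'y S': factor to L → y S L' with L' → z | x.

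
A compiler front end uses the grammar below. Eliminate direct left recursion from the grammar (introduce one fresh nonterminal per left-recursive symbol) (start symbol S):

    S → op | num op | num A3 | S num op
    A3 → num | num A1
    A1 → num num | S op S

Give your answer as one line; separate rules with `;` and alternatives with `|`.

Directly left-recursive nonterminal: S.
For S: α = {num op}, β = {op, num op, num A3}. Rewrite as S → β S' and S' → α S' | ε.

S → op S' | num op S' | num A3 S'; A3 → num | num A1; A1 → num num | S op S; S' → num op S' | ε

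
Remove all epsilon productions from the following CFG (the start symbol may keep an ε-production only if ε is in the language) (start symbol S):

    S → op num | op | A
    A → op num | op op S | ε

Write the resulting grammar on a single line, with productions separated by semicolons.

S → op num | op | A | ε; A → op num | op op S | op op

Nullable nonterminals: {A, S}.
ε ∈ L(G) since S is nullable, so keep S → ε.
For each production, add variants omitting each subset of nullable occurrences: A → op op S gives op op S | op op.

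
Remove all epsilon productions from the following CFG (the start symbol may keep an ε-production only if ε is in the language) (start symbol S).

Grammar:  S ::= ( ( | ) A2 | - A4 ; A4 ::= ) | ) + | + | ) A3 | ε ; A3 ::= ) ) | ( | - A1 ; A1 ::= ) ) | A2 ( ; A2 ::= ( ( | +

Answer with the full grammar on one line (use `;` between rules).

S ::= ( ( | ) A2 | - A4 | -; A4 ::= ) | ) + | + | ) A3; A3 ::= ) ) | ( | - A1; A1 ::= ) ) | A2 (; A2 ::= ( ( | +

The nullable symbols are {A4}.
ε ∉ L(G), so no ε-production is kept.
For each production, add variants omitting each subset of nullable occurrences: S → - A4 gives - A4 | -.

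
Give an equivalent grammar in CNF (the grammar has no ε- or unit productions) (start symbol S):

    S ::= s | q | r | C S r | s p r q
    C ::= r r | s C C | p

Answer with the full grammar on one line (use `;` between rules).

S ::= s | q | r | C Y1 | X2 Y2; C ::= X1 X1 | X2 Y4 | p; X1 ::= r; X2 ::= s; X3 ::= p; X4 ::= q; Y1 ::= S X1; Y2 ::= X3 Y3; Y3 ::= X1 X4; Y4 ::= C C

Introduce a nonterminal for each terminal appearing in a rule of length ≥ 2: X1 → r, X2 → s, X3 → p, X4 → q.
Binarize each right-hand side of length ≥ 3 by chaining fresh nonterminals (Y1, Y2, …): affected rules were S → C S X1; S → X2 X3 X1 X4; C → X2 C C.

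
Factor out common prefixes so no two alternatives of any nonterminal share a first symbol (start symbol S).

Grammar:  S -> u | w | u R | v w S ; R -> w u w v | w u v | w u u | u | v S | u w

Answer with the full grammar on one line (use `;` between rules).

S -> w | v w S | u S'; R -> v S | w u R' | u R''; S' -> ε | R; R' -> w v | v | u; R'' -> ε | w

S has alternatives sharing prefix 'u': factor to S → u S' with S' → ε | R.
R has alternatives sharing prefix 'w u': factor to R → w u R' with R' → w v | v | u.
R has alternatives sharing prefix 'u': factor to R → u R'' with R'' → ε | w.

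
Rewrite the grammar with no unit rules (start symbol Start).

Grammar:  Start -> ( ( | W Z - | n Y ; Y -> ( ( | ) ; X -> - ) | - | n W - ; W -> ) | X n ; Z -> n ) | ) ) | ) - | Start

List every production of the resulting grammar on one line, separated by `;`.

Start -> ( ( | W Z - | n Y; Y -> ( ( | ); X -> - ) | - | n W -; W -> ) | X n; Z -> n ) | ) ) | ) - | ( ( | W Z - | n Y

Unit pairs: Z ⇒* {Start}.
Replace each nonterminal's rules with the union of the non-unit rules of every nonterminal it unit-derives.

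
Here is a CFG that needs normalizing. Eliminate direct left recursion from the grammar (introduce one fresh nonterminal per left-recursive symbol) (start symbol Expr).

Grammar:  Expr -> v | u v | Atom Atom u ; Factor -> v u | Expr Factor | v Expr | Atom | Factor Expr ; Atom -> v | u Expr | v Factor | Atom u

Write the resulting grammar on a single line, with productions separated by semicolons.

Directly left-recursive nonterminals: Factor, Atom.
For Factor: α = {Expr}, β = {v u, Expr Factor, v Expr, Atom}. Rewrite as Factor → β Factor1 and Factor1 → α Factor1 | ε.
For Atom: α = {u}, β = {v, u Expr, v Factor}. Rewrite as Atom → β Atom1 and Atom1 → α Atom1 | ε.

Expr -> v | u v | Atom Atom u; Factor -> v u Factor1 | Expr Factor Factor1 | v Expr Factor1 | Atom Factor1; Atom -> v Atom1 | u Expr Atom1 | v Factor Atom1; Factor1 -> Expr Factor1 | ε; Atom1 -> u Atom1 | ε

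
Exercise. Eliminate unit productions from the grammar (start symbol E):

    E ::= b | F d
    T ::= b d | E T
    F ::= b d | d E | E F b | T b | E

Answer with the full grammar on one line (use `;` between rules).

Unit pairs: F ⇒* {E}.
Replace each nonterminal's rules with the union of the non-unit rules of every nonterminal it unit-derives.

E ::= b | F d; T ::= b d | E T; F ::= b | F d | b d | d E | E F b | T b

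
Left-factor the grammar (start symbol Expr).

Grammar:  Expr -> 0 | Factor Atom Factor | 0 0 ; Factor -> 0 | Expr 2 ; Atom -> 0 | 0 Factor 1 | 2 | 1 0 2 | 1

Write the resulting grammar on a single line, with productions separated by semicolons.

Expr has alternatives sharing prefix '0': factor to Expr → 0 Expr1 with Expr1 → ε | 0.
Atom has alternatives sharing prefix '0': factor to Atom → 0 Atom1 with Atom1 → ε | Factor 1.
Atom has alternatives sharing prefix '1': factor to Atom → 1 Atom2 with Atom2 → 0 2 | ε.

Expr -> Factor Atom Factor | 0 Expr1; Factor -> 0 | Expr 2; Atom -> 2 | 0 Atom1 | 1 Atom2; Expr1 -> ε | 0; Atom1 -> ε | Factor 1; Atom2 -> 0 2 | ε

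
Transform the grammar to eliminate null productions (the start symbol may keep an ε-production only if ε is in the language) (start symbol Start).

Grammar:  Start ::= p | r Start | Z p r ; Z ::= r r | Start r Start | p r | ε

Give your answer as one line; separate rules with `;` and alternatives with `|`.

Nullable set = {Z}.
ε ∉ L(G), so no ε-production is kept.
Add the nullable-subset variants: Start → Z p r gives Z p r | p r.

Start ::= p | r Start | Z p r | p r; Z ::= r r | Start r Start | p r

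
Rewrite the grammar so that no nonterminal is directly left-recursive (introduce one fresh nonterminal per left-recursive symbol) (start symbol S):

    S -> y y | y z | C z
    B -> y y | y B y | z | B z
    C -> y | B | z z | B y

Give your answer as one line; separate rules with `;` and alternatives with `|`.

B is directly left-recursive.
For B: α = {z}, β = {y y, y B y, z}. Rewrite as B → β B' and B' → α B' | ε.

S -> y y | y z | C z; B -> y y B' | y B y B' | z B'; C -> y | B | z z | B y; B' -> z B' | ε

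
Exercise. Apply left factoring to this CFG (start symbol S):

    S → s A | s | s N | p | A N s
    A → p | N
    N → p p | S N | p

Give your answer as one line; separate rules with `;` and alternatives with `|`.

S has alternatives sharing prefix 's': factor to S → s S' with S' → A | ε | N.
N has alternatives sharing prefix 'p': factor to N → p N' with N' → p | ε.

S → p | A N s | s S'; A → p | N; N → S N | p N'; S' → A | ε | N; N' → p | ε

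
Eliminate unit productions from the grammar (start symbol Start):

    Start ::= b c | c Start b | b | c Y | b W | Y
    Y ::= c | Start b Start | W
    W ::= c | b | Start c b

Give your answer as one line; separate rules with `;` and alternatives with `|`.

Unit pairs: Start ⇒* {W, Y}; Y ⇒* {W}.
For each unit pair (A, B), copy every non-unit production of B to A, then drop all unit productions.

Start ::= b c | c Start b | b | c Y | b W | c | Start c b | Start b Start; Y ::= c | b | Start c b | Start b Start; W ::= c | b | Start c b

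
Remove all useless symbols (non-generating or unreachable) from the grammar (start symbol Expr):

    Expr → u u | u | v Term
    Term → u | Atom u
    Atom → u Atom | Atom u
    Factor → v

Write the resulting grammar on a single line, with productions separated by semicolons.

Generating nonterminals: {Expr, Factor, Term}.
Reachable from Expr after that: {Expr, Term}.
Removed useless symbols: {Atom, Factor} and every production mentioning them.

Expr → u u | u | v Term; Term → u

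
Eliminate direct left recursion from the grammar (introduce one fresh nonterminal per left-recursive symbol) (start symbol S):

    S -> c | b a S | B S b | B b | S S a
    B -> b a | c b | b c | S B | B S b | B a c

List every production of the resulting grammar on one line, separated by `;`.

S -> c S' | b a S S' | B S b S' | B b S'; B -> b a B' | c b B' | b c B' | S B B'; S' -> S a S' | ε; B' -> S b B' | a c B' | ε

Left recursion appears on S, B.
For S: α = {S a}, β = {c, b a S, B S b, B b}. Rewrite as S → β S' and S' → α S' | ε.
For B: α = {S b, a c}, β = {b a, c b, b c, S B}. Rewrite as B → β B' and B' → α B' | ε.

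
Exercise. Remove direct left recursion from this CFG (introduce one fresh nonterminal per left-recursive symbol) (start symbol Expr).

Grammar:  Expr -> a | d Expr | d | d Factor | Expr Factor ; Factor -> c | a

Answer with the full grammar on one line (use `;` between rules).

Expr -> a Expr1 | d Expr Expr1 | d Expr1 | d Factor Expr1; Factor -> c | a; Expr1 -> Factor Expr1 | eps

Directly left-recursive nonterminal: Expr.
For Expr: α = {Factor}, β = {a, d Expr, d, d Factor}. Rewrite as Expr → β Expr1 and Expr1 → α Expr1 | ε.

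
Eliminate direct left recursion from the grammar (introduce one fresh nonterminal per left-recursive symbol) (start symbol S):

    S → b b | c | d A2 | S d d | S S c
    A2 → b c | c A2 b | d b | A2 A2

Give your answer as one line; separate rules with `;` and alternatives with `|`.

S → b b S' | c S' | d A2 S'; A2 → b c A2' | c A2 b A2' | d b A2'; S' → d d S' | S c S' | ε; A2' → A2 A2' | ε

Directly left-recursive nonterminals: S, A2.
For S: α = {d d, S c}, β = {b b, c, d A2}. Rewrite as S → β S' and S' → α S' | ε.
For A2: α = {A2}, β = {b c, c A2 b, d b}. Rewrite as A2 → β A2' and A2' → α A2' | ε.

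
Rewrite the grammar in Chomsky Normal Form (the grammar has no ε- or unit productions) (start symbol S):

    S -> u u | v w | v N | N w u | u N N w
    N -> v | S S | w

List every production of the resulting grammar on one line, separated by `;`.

Introduce a nonterminal for each terminal appearing in a rule of length ≥ 2: X1 → u, X2 → v, X3 → w.
Binarize each right-hand side of length ≥ 3 by chaining fresh nonterminals (Y1, Y2, …): affected rules were S → N X3 X1; S → X1 N N X3.

S -> X1 X1 | X2 X3 | X2 N | N Y1 | X1 Y2; N -> v | S S | w; X1 -> u; X2 -> v; X3 -> w; Y1 -> X3 X1; Y2 -> N Y3; Y3 -> N X3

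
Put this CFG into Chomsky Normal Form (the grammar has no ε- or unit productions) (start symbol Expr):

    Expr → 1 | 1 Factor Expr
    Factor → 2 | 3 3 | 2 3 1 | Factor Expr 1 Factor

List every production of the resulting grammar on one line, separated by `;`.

Expr → 1 | X1 Y1; Factor → 2 | X2 X2 | X3 Y2 | Factor Y3; X1 → 1; X2 → 3; X3 → 2; Y1 → Factor Expr; Y2 → X2 X1; Y3 → Expr Y4; Y4 → X1 Factor

Introduce a nonterminal for each terminal appearing in a rule of length ≥ 2: X1 → 1, X2 → 3, X3 → 2.
Binarize each right-hand side of length ≥ 3 by chaining fresh nonterminals (Y1, Y2, …): affected rules were Expr → X1 Factor Expr; Factor → X3 X2 X1; Factor → Factor Expr X1 Factor.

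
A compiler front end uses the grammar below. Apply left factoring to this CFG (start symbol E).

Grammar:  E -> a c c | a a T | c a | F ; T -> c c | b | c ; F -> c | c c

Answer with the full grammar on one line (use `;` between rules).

E has alternatives sharing prefix 'a': factor to E → a E' with E' → c c | a T.
T has alternatives sharing prefix 'c': factor to T → c T' with T' → c | ε.
F has alternatives sharing prefix 'c': factor to F → c F' with F' → ε | c.

E -> c a | F | a E'; T -> b | c T'; F -> c F'; E' -> c c | a T; T' -> c | eps; F' -> eps | c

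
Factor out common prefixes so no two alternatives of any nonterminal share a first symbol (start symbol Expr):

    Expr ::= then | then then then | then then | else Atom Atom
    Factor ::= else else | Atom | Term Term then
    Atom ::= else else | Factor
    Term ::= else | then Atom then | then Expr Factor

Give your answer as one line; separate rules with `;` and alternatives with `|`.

Expr ::= else Atom Atom | then Expr1; Factor ::= else else | Atom | Term Term then; Atom ::= else else | Factor; Term ::= else | then Term1; Expr1 ::= ε | then Expr11; Term1 ::= Atom then | Expr Factor; Expr11 ::= then | ε

Expr has alternatives sharing prefix 'then': factor to Expr → then Expr1 with Expr1 → ε | then then | then.
Term has alternatives sharing prefix 'then': factor to Term → then Term1 with Term1 → Atom then | Expr Factor.
Expr1 has alternatives sharing prefix 'then': factor to Expr1 → then Expr11 with Expr11 → then | ε.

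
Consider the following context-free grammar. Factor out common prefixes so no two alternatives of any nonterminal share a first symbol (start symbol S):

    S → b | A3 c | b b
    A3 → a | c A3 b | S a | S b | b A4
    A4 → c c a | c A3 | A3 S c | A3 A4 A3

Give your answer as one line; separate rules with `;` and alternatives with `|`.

S → A3 c | b S'; A3 → a | c A3 b | b A4 | S A3'; A4 → c A4' | A3 A4''; S' → ε | b; A3' → a | b; A4' → c a | A3; A4'' → S c | A4 A3

S has alternatives sharing prefix 'b': factor to S → b S' with S' → ε | b.
A3 has alternatives sharing prefix 'S': factor to A3 → S A3' with A3' → a | b.
A4 has alternatives sharing prefix 'c': factor to A4 → c A4' with A4' → c a | A3.
A4 has alternatives sharing prefix 'A3': factor to A4 → A3 A4'' with A4'' → S c | A4 A3.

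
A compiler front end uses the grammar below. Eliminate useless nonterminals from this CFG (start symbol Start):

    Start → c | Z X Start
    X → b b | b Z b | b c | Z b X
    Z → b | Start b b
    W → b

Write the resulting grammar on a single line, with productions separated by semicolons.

Start → c | Z X Start; X → b b | b Z b | b c | Z b X; Z → b | Start b b

Generating nonterminals: {Start, W, X, Z}.
Reachable from Start after that: {Start, X, Z}.
Removed useless symbols: {W} and every production mentioning them.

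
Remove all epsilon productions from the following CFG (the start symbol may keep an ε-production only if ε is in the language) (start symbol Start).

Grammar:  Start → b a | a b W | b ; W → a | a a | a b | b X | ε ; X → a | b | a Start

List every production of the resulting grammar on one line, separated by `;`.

The nullable symbols are {W}.
ε ∉ L(G), so no ε-production is kept.
For each production, add variants omitting each subset of nullable occurrences: Start → a b W gives a b W | a b.

Start → b a | a b W | a b | b; W → a | a a | a b | b X; X → a | b | a Start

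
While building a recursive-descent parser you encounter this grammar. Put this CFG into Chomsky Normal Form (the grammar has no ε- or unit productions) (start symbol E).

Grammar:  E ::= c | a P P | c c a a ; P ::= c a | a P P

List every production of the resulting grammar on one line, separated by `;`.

Introduce a nonterminal for each terminal appearing in a rule of length ≥ 2: X1 → a, X2 → c.
Binarize each right-hand side of length ≥ 3 by chaining fresh nonterminals (Y1, Y2, …): affected rules were E → X1 P P; E → X2 X2 X1 X1; P → X1 P P.

E ::= c | X1 Y1 | X2 Y2; P ::= X2 X1 | X1 Y4; X1 ::= a; X2 ::= c; Y1 ::= P P; Y2 ::= X2 Y3; Y3 ::= X1 X1; Y4 ::= P P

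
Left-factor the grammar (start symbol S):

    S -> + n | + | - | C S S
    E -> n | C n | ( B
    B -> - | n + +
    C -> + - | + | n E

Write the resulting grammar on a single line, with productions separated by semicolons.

S -> - | C S S | + S'; E -> n | C n | ( B; B -> - | n + +; C -> n E | + C'; S' -> n | epsilon; C' -> - | epsilon

S has alternatives sharing prefix '+': factor to S → + S' with S' → n | ε.
C has alternatives sharing prefix '+': factor to C → + C' with C' → - | ε.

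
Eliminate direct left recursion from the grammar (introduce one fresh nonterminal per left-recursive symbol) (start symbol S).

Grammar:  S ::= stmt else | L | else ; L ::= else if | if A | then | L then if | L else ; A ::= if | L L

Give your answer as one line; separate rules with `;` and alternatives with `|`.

Directly left-recursive nonterminal: L.
For L: α = {then if, else}, β = {else if, if A, then}. Rewrite as L → β L' and L' → α L' | ε.

S ::= stmt else | L | else; L ::= else if L' | if A L' | then L'; A ::= if | L L; L' ::= then if L' | else L' | epsilon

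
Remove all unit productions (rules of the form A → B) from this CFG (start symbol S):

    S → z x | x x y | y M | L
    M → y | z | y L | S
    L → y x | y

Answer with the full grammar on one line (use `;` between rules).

Unit pairs: M ⇒* {L, S}; S ⇒* {L}.
For each unit pair (A, B), copy every non-unit production of B to A, then drop all unit productions.

S → y x | y | z x | x x y | y M; M → y x | y | z x | x x y | y M | z | y L; L → y x | y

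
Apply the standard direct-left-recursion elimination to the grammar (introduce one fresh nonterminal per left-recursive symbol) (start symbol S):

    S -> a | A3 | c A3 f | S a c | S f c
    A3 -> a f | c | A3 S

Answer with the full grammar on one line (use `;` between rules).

S -> a S' | A3 S' | c A3 f S'; A3 -> a f A3' | c A3'; S' -> a c S' | f c S' | ε; A3' -> S A3' | ε

Directly left-recursive nonterminals: S, A3.
For S: α = {a c, f c}, β = {a, A3, c A3 f}. Rewrite as S → β S' and S' → α S' | ε.
For A3: α = {S}, β = {a f, c}. Rewrite as A3 → β A3' and A3' → α A3' | ε.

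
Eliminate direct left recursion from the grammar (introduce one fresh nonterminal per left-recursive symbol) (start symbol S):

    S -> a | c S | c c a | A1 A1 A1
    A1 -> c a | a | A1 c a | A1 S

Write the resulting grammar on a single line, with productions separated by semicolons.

Directly left-recursive nonterminal: A1.
For A1: α = {c a, S}, β = {c a, a}. Rewrite as A1 → β A1' and A1' → α A1' | ε.

S -> a | c S | c c a | A1 A1 A1; A1 -> c a A1' | a A1'; A1' -> c a A1' | S A1' | ε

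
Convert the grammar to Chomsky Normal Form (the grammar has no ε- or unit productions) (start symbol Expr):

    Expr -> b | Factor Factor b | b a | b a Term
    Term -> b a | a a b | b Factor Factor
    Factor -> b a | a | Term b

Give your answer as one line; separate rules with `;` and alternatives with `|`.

Expr -> b | Factor Y1 | X1 X2 | X1 Y2; Term -> X1 X2 | X2 Y3 | X1 Y4; Factor -> X1 X2 | a | Term X1; X1 -> b; X2 -> a; Y1 -> Factor X1; Y2 -> X2 Term; Y3 -> X2 X1; Y4 -> Factor Factor

Introduce a nonterminal for each terminal appearing in a rule of length ≥ 2: X1 → b, X2 → a.
Binarize each right-hand side of length ≥ 3 by chaining fresh nonterminals (Y1, Y2, …): affected rules were Expr → Factor Factor X1; Expr → X1 X2 Term; Term → X2 X2 X1; Term → X1 Factor Factor.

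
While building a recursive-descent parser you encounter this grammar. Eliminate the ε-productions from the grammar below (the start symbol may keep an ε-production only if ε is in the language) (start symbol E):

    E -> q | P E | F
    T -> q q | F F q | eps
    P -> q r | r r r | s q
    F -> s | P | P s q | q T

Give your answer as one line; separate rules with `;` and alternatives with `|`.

E -> q | P E | F; T -> q q | F F q; P -> q r | r r r | s q; F -> s | P | P s q | q T | q

Nullable nonterminals: {T}.
ε ∉ L(G), so no ε-production is kept.
Add the nullable-subset variants: F → q T gives q T | q.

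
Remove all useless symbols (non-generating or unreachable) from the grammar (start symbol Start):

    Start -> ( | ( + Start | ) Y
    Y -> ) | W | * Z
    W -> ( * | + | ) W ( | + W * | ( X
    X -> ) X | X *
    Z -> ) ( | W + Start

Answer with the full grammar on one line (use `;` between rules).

Generating nonterminals: {Start, W, Y, Z}.
Reachable from Start after that: {Start, W, Y, Z}.
Removed useless symbols: {X} and every production mentioning them.

Start -> ( | ( + Start | ) Y; Y -> ) | W | * Z; W -> ( * | + | ) W ( | + W *; Z -> ) ( | W + Start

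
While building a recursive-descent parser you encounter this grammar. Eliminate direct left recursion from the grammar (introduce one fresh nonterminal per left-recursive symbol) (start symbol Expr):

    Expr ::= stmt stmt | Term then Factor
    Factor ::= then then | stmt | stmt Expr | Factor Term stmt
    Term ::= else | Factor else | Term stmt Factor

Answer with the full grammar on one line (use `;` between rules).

Factor, Term are directly left-recursive.
For Factor: α = {Term stmt}, β = {then then, stmt, stmt Expr}. Rewrite as Factor → β Factor1 and Factor1 → α Factor1 | ε.
For Term: α = {stmt Factor}, β = {else, Factor else}. Rewrite as Term → β Term1 and Term1 → α Term1 | ε.

Expr ::= stmt stmt | Term then Factor; Factor ::= then then Factor1 | stmt Factor1 | stmt Expr Factor1; Term ::= else Term1 | Factor else Term1; Factor1 ::= Term stmt Factor1 | ε; Term1 ::= stmt Factor Term1 | ε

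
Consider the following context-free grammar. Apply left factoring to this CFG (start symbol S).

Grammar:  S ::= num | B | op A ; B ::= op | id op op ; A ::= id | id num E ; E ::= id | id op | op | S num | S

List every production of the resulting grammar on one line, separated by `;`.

S ::= num | B | op A; B ::= op | id op op; A ::= id A'; E ::= op | id E' | S E''; A' ::= ε | num E; E' ::= ε | op; E'' ::= num | ε

A has alternatives sharing prefix 'id': factor to A → id A' with A' → ε | num E.
E has alternatives sharing prefix 'id': factor to E → id E' with E' → ε | op.
E has alternatives sharing prefix 'S': factor to E → S E'' with E'' → num | ε.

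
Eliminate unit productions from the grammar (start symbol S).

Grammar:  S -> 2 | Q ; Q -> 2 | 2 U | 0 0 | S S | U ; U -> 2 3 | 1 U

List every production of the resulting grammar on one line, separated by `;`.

Unit pairs: Q ⇒* {U}; S ⇒* {Q, U}.
Replace each nonterminal's rules with the union of the non-unit rules of every nonterminal it unit-derives.

S -> 2 3 | 1 U | 2 | 2 U | 0 0 | S S; Q -> 2 3 | 1 U | 2 | 2 U | 0 0 | S S; U -> 2 3 | 1 U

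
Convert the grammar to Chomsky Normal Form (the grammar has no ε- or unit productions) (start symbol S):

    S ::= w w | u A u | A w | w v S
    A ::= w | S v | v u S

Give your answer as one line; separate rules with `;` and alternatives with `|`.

S ::= X1 X1 | X2 Y1 | A X1 | X1 Y2; A ::= w | S X3 | X3 Y3; X1 ::= w; X2 ::= u; X3 ::= v; Y1 ::= A X2; Y2 ::= X3 S; Y3 ::= X2 S

Introduce a nonterminal for each terminal appearing in a rule of length ≥ 2: X1 → w, X2 → u, X3 → v.
Binarize each right-hand side of length ≥ 3 by chaining fresh nonterminals (Y1, Y2, …): affected rules were S → X2 A X2; S → X1 X3 S; A → X3 X2 S.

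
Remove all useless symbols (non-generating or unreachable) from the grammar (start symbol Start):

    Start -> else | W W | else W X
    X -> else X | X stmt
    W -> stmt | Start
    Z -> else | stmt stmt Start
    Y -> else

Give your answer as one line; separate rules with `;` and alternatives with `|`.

Generating nonterminals: {Start, W, Y, Z}.
Reachable from Start after that: {Start, W}.
Removed useless symbols: {X, Y, Z} and every production mentioning them.

Start -> else | W W; W -> stmt | Start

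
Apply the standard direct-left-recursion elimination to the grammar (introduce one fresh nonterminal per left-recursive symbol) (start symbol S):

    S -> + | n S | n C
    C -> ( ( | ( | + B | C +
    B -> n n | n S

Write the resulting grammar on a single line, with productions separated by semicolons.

Directly left-recursive nonterminal: C.
For C: α = {+}, β = {( (, (, + B}. Rewrite as C → β C' and C' → α C' | ε.

S -> + | n S | n C; C -> ( ( C' | ( C' | + B C'; B -> n n | n S; C' -> + C' | ε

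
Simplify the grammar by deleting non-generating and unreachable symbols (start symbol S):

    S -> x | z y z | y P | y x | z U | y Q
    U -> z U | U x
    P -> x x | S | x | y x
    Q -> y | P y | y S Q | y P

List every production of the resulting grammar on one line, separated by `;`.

Generating nonterminals: {P, Q, S}.
Reachable from S after that: {P, Q, S}.
Removed useless symbols: {U} and every production mentioning them.

S -> x | z y z | y P | y x | y Q; P -> x x | S | x | y x; Q -> y | P y | y S Q | y P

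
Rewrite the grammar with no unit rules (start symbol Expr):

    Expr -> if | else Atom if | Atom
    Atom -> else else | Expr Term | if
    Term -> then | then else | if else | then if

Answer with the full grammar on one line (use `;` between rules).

Expr -> else else | Expr Term | if | else Atom if; Atom -> else else | Expr Term | if; Term -> then | then else | if else | then if

Unit pairs: Expr ⇒* {Atom}.
Replace each nonterminal's rules with the union of the non-unit rules of every nonterminal it unit-derives.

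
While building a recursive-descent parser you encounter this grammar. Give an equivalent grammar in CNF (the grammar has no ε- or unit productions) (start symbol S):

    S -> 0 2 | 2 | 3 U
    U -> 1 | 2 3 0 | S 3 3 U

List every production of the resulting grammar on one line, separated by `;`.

S -> X1 X2 | 2 | X3 U; U -> 1 | X2 Y1 | S Y2; X1 -> 0; X2 -> 2; X3 -> 3; Y1 -> X3 X1; Y2 -> X3 Y3; Y3 -> X3 U

Introduce a nonterminal for each terminal appearing in a rule of length ≥ 2: X1 → 0, X2 → 2, X3 → 3.
Binarize each right-hand side of length ≥ 3 by chaining fresh nonterminals (Y1, Y2, …): affected rules were U → X2 X3 X1; U → S X3 X3 U.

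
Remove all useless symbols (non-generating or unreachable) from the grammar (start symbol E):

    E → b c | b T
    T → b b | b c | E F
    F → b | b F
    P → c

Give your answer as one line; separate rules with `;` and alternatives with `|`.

Generating nonterminals: {E, F, P, T}.
Reachable from E after that: {E, F, T}.
Removed useless symbols: {P} and every production mentioning them.

E → b c | b T; T → b b | b c | E F; F → b | b F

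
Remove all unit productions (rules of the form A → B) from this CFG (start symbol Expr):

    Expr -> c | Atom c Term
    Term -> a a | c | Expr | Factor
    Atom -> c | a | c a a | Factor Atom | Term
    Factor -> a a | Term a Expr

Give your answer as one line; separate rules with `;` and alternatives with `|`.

Unit pairs: Atom ⇒* {Expr, Factor, Term}; Term ⇒* {Expr, Factor}.
For every A with A ⇒* B via unit rules, add B's non-unit alternatives to A; then delete every rule of the form X → Y.

Expr -> c | Atom c Term; Term -> a a | c | Term a Expr | Atom c Term; Atom -> a a | c | a | c a a | Factor Atom | Term a Expr | Atom c Term; Factor -> a a | Term a Expr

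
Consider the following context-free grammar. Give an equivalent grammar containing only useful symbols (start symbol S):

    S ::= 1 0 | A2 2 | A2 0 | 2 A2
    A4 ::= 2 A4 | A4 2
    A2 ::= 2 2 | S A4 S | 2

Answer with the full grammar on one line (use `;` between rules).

Generating nonterminals: {A2, S}.
Reachable from S after that: {A2, S}.
Removed useless symbols: {A4} and every production mentioning them.

S ::= 1 0 | A2 2 | A2 0 | 2 A2; A2 ::= 2 2 | 2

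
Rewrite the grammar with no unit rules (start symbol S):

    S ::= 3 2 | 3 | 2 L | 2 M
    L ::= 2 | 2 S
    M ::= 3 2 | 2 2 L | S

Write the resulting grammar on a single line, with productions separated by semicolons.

S ::= 3 2 | 3 | 2 L | 2 M; L ::= 2 | 2 S; M ::= 3 2 | 3 | 2 L | 2 M | 2 2 L

Unit pairs: M ⇒* {S}.
For each unit pair (A, B), copy every non-unit production of B to A, then drop all unit productions.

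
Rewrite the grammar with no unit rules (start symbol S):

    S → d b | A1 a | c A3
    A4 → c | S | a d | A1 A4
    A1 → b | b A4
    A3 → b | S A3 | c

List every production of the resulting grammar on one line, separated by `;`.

Unit pairs: A4 ⇒* {S}.
Replace each nonterminal's rules with the union of the non-unit rules of every nonterminal it unit-derives.

S → d b | A1 a | c A3; A4 → c | a d | A1 A4 | d b | A1 a | c A3; A1 → b | b A4; A3 → b | S A3 | c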